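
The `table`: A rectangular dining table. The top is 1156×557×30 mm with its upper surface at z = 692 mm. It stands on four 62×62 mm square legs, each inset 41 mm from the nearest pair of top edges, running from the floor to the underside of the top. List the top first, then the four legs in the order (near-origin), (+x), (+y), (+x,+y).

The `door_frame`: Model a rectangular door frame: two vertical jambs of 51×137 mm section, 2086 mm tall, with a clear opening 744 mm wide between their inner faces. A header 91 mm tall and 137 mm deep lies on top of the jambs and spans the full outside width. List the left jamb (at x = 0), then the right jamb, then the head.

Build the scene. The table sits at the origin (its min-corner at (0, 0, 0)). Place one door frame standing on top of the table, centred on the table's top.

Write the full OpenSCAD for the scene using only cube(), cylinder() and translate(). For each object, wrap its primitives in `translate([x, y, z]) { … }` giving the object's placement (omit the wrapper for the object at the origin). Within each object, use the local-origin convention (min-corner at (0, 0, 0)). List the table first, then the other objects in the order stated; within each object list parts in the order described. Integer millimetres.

translate([0, 0, 662]) cube([1156, 557, 30]);
translate([41, 41, 0]) cube([62, 62, 662]);
translate([1053, 41, 0]) cube([62, 62, 662]);
translate([41, 454, 0]) cube([62, 62, 662]);
translate([1053, 454, 0]) cube([62, 62, 662]);
translate([155, 210, 692]) {
  cube([51, 137, 2086]);
  translate([795, 0, 0]) cube([51, 137, 2086]);
  translate([0, 0, 2086]) cube([846, 137, 91]);
}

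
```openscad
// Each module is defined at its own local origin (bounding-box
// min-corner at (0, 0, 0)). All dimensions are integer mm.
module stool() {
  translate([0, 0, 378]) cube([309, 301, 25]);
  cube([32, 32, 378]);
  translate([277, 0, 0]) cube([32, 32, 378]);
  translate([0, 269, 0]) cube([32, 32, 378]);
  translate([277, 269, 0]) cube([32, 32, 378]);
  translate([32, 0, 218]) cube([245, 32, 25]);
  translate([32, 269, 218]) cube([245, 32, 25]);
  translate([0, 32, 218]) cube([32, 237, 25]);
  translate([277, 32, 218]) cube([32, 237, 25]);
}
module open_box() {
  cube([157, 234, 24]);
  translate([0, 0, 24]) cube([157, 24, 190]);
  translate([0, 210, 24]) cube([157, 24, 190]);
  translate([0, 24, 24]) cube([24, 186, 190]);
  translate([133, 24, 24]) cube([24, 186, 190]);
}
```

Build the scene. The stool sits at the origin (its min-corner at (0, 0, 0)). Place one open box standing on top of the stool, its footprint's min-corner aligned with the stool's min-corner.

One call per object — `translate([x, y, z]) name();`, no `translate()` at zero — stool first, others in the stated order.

stool();
translate([0, 0, 403]) open_box();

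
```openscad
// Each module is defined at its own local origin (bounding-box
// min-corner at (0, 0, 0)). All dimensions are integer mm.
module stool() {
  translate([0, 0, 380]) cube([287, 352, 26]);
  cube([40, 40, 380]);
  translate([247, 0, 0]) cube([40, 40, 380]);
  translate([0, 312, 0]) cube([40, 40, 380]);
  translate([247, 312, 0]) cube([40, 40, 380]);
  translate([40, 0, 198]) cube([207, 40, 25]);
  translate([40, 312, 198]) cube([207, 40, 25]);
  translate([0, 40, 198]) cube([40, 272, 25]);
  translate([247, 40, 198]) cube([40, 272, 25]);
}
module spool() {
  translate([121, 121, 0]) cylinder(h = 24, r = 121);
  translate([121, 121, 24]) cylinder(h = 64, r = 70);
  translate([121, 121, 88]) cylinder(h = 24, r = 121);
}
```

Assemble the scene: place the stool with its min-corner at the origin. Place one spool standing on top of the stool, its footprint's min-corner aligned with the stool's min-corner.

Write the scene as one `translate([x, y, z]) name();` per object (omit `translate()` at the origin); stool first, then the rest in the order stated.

stool();
translate([0, 0, 406]) spool();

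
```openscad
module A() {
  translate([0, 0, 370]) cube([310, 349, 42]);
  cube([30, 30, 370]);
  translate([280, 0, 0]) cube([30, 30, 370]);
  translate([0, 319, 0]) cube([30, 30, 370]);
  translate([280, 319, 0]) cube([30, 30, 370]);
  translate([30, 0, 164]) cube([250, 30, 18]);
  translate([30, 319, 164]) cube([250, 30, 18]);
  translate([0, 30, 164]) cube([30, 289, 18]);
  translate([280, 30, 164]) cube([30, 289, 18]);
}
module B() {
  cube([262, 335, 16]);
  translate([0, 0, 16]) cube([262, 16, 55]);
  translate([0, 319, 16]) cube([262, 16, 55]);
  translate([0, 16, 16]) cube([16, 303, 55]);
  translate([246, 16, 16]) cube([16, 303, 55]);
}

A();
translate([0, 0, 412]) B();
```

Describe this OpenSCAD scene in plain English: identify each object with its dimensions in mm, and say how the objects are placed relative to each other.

A is a simple wooden stool: a rectangular seat 310 mm (x) by 349 mm (y), 42 mm thick, top face at z = 412 mm, on four square legs, each 30×30 mm in cross-section. The legs rest on z = 0, each flush with a corner of the seat. Four stretchers, 30 mm wide and 18 mm tall, connect adjacent legs with their undersides at z = 164 mm, each running between the inner faces of the legs it joins and aligned with the legs' outer faces on the other axis.

B is an open-topped rectangular box: outside dimensions 262×335×71 mm, with a uniform wall and base thickness of 16 mm. The base is a full 262×335 slab on the floor; four walls sit on top of the base. The front and back walls (the −y and +y sides) span the full width; the two side walls fit between them.

The open box is on top of the stool.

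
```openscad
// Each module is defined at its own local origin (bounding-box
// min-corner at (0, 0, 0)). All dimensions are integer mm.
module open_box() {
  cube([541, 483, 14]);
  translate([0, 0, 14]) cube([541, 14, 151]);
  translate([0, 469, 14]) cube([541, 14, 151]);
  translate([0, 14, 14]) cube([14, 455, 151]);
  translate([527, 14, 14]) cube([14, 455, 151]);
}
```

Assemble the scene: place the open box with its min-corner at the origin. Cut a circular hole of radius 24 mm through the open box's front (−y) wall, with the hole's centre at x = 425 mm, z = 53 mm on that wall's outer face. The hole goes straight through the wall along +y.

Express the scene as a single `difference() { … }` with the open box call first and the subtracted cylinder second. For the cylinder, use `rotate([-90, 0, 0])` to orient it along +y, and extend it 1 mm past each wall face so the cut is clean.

difference() {
  open_box();
  translate([425, -1, 53]) rotate([-90, 0, 0]) cylinder(h = 16, r = 24);
}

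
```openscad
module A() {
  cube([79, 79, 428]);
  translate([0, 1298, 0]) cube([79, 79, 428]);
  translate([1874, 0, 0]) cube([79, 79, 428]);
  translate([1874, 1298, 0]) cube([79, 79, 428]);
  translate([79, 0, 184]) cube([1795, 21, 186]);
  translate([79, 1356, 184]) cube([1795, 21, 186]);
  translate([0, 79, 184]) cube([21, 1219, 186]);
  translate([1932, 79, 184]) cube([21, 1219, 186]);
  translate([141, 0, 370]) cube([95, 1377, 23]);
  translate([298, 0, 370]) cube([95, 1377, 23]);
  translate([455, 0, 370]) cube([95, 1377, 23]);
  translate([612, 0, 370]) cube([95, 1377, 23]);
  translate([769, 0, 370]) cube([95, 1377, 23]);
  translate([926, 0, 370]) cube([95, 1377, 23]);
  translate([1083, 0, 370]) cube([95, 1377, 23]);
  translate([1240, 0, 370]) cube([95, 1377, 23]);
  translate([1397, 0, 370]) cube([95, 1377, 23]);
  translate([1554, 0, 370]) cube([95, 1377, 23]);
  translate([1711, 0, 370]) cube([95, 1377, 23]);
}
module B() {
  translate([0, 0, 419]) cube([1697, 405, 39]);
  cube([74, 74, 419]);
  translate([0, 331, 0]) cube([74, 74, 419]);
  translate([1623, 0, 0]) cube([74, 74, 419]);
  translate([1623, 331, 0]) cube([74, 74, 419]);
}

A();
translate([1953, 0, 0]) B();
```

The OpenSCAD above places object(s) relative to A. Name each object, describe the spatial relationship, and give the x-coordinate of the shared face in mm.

The bed frame's +x face and the bench's −x face are both at x = 1953 mm.

A is a bed frame. B is a bench. The bench is against the bed frame's +x side, with their −y faces flush. The x-coordinate of the shared face is 1953 mm.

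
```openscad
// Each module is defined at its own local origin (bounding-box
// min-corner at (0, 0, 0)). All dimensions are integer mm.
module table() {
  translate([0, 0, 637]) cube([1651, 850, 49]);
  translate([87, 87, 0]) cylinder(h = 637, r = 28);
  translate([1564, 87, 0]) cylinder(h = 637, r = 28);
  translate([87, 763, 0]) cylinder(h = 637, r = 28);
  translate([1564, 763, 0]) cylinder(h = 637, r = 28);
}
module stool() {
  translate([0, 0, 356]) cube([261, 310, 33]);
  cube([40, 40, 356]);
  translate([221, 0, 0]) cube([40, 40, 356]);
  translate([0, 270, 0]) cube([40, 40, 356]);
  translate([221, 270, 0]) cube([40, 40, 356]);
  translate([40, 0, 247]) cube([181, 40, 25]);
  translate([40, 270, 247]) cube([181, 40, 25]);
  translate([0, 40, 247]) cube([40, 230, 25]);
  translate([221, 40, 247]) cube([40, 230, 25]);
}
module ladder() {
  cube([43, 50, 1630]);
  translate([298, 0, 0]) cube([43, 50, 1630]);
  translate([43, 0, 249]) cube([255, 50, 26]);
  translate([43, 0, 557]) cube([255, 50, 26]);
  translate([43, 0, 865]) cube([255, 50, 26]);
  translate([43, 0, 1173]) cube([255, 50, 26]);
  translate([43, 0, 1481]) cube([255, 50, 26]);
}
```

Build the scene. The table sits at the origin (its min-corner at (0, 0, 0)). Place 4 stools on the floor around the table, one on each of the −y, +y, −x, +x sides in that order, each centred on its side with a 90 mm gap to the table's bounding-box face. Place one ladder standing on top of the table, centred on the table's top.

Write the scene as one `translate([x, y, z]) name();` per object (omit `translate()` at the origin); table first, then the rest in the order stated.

table();
translate([695, -400, 0]) stool();
translate([695, 940, 0]) stool();
translate([-351, 270, 0]) stool();
translate([1741, 270, 0]) stool();
translate([655, 400, 686]) ladder();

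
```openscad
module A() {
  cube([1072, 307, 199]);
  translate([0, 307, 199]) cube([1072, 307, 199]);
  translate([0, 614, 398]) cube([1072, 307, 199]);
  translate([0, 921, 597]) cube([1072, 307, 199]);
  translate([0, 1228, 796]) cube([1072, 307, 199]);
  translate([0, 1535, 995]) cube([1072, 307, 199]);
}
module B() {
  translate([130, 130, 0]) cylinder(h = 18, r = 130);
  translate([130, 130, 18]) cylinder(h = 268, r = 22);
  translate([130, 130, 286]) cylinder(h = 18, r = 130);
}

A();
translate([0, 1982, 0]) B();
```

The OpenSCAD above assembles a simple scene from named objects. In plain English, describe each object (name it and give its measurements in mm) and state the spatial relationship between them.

A is a straight staircase of 6 solid steps. Each step is 1072 mm wide (x), 307 mm deep (y, the going) and 199 mm tall (the rise). The first step rests on the floor; each subsequent step sits one going further in +y and one rise higher in +z, directly behind and above the previous step with no overlap.

B is a spool: two coaxial disc flanges of radius 130 mm and thickness 18 mm, joined by a core cylinder of radius 22 mm and height 268 mm. The lower flange rests on z = 0 and the three cylinders share a vertical axis.

The spool is on the floor beside the staircase on its +y side.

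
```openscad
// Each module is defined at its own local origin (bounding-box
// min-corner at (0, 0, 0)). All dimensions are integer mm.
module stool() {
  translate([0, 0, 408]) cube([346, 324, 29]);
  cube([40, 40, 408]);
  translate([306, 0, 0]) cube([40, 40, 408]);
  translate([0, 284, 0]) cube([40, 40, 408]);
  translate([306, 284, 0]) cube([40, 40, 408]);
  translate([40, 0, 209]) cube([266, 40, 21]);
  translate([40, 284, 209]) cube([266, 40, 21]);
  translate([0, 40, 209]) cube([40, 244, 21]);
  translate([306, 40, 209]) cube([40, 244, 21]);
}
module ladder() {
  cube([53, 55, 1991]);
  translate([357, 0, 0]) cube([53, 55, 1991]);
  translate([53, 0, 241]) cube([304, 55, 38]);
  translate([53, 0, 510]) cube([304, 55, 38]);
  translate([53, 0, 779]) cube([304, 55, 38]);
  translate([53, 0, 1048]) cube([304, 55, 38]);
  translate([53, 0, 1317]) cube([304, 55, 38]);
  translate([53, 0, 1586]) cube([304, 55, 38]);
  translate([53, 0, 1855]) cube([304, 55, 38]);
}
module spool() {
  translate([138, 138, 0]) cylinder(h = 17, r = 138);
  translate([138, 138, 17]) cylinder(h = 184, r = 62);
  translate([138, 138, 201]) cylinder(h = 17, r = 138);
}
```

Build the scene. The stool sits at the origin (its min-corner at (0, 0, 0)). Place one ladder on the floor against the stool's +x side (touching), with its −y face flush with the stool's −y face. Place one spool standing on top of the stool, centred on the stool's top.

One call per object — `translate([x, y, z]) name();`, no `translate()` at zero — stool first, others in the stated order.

stool();
translate([346, 0, 0]) ladder();
translate([35, 24, 437]) spool();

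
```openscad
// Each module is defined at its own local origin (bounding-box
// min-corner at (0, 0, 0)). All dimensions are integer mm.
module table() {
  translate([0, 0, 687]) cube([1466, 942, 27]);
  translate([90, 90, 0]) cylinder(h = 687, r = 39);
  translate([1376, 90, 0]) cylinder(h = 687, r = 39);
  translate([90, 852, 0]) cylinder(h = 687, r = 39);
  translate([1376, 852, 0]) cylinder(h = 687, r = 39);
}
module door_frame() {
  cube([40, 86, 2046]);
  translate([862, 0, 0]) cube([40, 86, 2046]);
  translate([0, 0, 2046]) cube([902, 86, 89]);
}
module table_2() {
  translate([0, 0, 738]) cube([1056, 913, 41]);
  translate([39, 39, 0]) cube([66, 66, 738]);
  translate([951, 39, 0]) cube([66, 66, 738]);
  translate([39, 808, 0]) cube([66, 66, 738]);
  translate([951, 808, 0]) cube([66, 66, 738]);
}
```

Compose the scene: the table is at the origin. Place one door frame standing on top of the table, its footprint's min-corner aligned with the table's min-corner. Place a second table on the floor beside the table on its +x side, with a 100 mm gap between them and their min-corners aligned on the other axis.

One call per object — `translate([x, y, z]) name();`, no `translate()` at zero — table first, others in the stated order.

table();
translate([0, 0, 714]) door_frame();
translate([1566, 0, 0]) table_2();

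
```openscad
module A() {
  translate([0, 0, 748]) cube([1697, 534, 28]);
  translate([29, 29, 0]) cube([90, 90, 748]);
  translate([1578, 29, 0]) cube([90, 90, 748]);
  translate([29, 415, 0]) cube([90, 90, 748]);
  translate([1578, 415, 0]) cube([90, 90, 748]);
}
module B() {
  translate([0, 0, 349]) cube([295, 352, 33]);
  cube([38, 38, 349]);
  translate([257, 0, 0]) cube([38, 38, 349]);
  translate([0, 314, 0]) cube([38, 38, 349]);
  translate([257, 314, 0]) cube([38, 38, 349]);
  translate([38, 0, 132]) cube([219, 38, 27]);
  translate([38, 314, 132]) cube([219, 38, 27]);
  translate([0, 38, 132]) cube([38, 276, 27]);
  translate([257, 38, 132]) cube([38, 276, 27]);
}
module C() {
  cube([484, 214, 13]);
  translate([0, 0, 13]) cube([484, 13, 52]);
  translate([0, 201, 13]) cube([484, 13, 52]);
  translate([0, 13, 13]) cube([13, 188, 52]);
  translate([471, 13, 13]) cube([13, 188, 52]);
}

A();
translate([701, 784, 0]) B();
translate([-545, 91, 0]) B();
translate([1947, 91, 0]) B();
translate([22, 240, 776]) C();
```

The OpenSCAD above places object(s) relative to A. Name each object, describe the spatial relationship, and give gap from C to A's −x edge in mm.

A is a table. B is a stool. C is an open box. Three stools sit around the table at the +y, −x, +x sides. The open box is on top of the table. The gap from the open box to the table's −x edge is 22 mm.

The open box's min-x is at 22; the table's min-x is 0; gap = 22 mm.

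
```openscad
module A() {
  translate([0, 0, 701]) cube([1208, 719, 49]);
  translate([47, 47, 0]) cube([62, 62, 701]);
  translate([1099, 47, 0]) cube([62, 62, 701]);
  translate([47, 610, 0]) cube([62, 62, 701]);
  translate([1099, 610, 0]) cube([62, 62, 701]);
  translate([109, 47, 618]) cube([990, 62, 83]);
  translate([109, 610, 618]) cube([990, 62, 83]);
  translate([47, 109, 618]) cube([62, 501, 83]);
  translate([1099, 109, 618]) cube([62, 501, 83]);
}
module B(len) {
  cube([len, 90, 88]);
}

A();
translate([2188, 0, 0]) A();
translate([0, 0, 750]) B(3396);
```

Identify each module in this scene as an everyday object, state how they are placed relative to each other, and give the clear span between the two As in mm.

A is a table. B is a beam. A beam spans the tops of two tables. The clear span between the two tables is 980 mm.

Second table starts at x = 2188; first ends at x = 1208; clear span = 2188 − 1208 = 980 mm.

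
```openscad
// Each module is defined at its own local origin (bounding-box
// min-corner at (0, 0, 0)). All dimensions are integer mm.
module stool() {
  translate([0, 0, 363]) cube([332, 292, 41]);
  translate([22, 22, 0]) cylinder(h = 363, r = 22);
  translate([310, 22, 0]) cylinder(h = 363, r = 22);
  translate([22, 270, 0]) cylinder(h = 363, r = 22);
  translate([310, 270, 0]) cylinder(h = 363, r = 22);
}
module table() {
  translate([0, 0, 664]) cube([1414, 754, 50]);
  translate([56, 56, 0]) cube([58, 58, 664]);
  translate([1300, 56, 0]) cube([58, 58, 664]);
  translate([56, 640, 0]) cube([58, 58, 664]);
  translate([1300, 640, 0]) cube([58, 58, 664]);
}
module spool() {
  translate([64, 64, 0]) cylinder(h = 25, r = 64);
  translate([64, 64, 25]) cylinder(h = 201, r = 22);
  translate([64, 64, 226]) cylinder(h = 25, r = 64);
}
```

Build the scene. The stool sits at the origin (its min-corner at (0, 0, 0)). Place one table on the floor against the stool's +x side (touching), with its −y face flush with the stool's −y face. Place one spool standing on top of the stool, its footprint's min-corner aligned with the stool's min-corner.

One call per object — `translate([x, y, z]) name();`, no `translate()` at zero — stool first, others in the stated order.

stool();
translate([332, 0, 0]) table();
translate([0, 0, 404]) spool();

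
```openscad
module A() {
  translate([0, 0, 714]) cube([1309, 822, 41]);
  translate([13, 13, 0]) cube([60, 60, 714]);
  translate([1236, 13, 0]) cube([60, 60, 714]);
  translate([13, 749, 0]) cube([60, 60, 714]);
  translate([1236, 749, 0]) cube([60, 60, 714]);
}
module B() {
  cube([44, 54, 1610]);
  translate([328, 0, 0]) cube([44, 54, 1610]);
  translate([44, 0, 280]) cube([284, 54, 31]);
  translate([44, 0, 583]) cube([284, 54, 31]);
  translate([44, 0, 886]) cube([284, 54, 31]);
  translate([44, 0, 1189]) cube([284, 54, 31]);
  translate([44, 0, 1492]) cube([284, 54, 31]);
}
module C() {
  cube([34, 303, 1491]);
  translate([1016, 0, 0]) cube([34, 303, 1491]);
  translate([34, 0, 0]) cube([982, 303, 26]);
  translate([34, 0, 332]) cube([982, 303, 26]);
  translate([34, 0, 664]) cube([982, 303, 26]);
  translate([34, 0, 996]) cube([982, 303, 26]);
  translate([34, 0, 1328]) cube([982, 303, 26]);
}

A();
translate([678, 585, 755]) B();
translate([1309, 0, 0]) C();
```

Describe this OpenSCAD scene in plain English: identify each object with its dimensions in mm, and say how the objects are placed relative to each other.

A is a table with a 1309×822 mm rectangular top, 41 mm thick, top surface at z = 755 mm, supported by four 60×60 mm square legs, each inset 13 mm from the nearest pair of top edges, running from the floor.

B is a straight ladder. Two 44×54 mm vertical rails, 1610 mm tall, stand 372 mm apart (outside-to-outside) with their front faces coplanar on the −y side. 5 rungs, each 54 mm deep and 31 mm tall, span between the inner faces of the rails, front faces flush with the rails. The lowest rung's underside is at z = 280 mm and rungs are spaced 303 mm apart (underside to underside).

C is a bookshelf 1050 mm wide overall, 303 mm deep and 1491 mm tall. The two sides are 34 mm thick vertical panels. 5 horizontal shelves of 26 mm thickness span between the inner faces of the sides; the lowest shelf sits on the floor and shelves are stacked with a clear vertical gap of 306 mm between each pair.

The ladder is on top of the table. The bookshelf is against the table's +x side, with their −y faces flush.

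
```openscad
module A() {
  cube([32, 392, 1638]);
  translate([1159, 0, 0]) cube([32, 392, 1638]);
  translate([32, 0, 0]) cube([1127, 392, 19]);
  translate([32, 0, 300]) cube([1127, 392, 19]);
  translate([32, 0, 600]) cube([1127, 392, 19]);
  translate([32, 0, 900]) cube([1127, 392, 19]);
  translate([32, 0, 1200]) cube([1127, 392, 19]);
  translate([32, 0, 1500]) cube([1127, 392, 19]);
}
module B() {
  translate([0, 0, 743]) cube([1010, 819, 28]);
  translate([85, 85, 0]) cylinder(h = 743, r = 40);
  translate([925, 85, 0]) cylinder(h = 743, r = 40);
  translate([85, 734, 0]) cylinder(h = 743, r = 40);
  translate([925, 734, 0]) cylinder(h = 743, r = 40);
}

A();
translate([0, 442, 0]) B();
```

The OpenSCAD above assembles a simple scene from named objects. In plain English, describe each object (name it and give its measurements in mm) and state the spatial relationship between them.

A is a bookshelf 1191 mm wide overall, 392 mm deep and 1638 mm tall. The two sides are 32 mm thick vertical panels. 6 horizontal shelves of 19 mm thickness span between the inner faces of the sides; the lowest shelf sits on the floor and shelves are stacked with a clear vertical gap of 281 mm between each pair.

B is a table with a 1010×819 mm rectangular top, 28 mm thick, top surface at z = 771 mm, supported by four round legs of 80 mm diameter, each leg's bounding box inset 45 mm from the nearest pair of top edges, running from the floor.

The table is on the floor beside the bookshelf on its +y side.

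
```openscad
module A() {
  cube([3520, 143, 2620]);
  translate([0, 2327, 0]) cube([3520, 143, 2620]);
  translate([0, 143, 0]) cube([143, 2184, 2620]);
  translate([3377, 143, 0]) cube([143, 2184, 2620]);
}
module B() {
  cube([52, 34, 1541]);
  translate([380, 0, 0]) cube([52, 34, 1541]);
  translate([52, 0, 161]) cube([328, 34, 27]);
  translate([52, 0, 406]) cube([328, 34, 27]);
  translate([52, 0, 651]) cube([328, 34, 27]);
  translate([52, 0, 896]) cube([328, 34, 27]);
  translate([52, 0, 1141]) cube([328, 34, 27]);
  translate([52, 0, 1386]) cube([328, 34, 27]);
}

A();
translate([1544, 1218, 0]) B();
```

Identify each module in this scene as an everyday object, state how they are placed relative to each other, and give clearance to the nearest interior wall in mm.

A is a house frame. B is a ladder. The ladder sits inside the house frame, centred. The clearance to the nearest interior wall is 1075 mm.

Clearances: x = 1401, y = 1075; minimum 1075 mm.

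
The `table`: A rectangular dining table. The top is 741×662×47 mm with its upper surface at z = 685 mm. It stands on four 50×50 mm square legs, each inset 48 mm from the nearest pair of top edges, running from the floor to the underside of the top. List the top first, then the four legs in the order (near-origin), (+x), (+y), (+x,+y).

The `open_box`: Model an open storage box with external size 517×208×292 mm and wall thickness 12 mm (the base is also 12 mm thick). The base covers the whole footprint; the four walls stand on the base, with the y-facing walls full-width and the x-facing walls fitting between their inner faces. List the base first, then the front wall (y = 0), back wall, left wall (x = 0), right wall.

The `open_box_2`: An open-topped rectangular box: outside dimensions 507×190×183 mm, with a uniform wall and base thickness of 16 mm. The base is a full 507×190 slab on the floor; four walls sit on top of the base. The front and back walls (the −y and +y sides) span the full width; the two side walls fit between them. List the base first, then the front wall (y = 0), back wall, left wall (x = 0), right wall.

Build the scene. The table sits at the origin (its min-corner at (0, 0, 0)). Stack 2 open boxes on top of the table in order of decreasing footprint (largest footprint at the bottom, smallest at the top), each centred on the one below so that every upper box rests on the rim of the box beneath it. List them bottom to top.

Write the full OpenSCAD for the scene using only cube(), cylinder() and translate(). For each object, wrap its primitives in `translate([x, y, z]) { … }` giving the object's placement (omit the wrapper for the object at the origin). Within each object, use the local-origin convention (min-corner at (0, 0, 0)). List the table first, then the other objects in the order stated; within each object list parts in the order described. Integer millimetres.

translate([0, 0, 638]) cube([741, 662, 47]);
translate([48, 48, 0]) cube([50, 50, 638]);
translate([643, 48, 0]) cube([50, 50, 638]);
translate([48, 564, 0]) cube([50, 50, 638]);
translate([643, 564, 0]) cube([50, 50, 638]);
translate([112, 227, 685]) {
  cube([517, 208, 12]);
  translate([0, 0, 12]) cube([517, 12, 280]);
  translate([0, 196, 12]) cube([517, 12, 280]);
  translate([0, 12, 12]) cube([12, 184, 280]);
  translate([505, 12, 12]) cube([12, 184, 280]);
}
translate([117, 236, 977]) {
  cube([507, 190, 16]);
  translate([0, 0, 16]) cube([507, 16, 167]);
  translate([0, 174, 16]) cube([507, 16, 167]);
  translate([0, 16, 16]) cube([16, 158, 167]);
  translate([491, 16, 16]) cube([16, 158, 167]);
}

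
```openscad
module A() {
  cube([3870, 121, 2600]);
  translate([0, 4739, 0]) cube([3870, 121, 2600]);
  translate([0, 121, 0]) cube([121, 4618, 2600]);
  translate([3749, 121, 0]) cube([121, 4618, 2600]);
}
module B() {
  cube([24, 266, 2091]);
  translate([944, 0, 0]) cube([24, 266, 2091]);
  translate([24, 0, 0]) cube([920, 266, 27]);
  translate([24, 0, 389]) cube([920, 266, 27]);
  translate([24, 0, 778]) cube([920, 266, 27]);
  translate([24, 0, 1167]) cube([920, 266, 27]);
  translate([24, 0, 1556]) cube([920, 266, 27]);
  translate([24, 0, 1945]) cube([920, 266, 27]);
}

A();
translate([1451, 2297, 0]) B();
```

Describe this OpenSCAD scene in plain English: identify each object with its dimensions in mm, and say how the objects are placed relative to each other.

A is the wall frame of a small rectangular building: four walls, each 2600 mm tall and 121 mm thick, enclosing a footprint 3870 mm (x) by 4860 mm (y) outside-to-outside, with no floor or roof. The front and back walls (the −y and +y sides) span the full width; the two side walls fit between them.

B is a bookshelf 968 mm wide overall, 266 mm deep and 2091 mm tall. The two sides are 24 mm thick vertical panels. 6 horizontal shelves of 27 mm thickness span between the inner faces of the sides; the lowest shelf sits on the floor and shelves are stacked with a clear vertical gap of 362 mm between each pair.

The bookshelf sits inside the house frame, centred.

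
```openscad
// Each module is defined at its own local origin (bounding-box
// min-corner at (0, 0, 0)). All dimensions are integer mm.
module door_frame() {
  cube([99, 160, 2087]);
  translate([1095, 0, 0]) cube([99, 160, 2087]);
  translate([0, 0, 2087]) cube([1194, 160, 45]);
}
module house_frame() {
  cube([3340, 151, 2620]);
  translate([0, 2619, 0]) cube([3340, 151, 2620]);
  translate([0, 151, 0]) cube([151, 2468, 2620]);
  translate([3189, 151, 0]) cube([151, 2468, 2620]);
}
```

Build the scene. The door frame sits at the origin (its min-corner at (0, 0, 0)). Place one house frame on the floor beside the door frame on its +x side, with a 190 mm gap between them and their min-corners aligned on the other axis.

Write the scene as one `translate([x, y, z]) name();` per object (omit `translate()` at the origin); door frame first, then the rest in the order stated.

door_frame();
translate([1384, 0, 0]) house_frame();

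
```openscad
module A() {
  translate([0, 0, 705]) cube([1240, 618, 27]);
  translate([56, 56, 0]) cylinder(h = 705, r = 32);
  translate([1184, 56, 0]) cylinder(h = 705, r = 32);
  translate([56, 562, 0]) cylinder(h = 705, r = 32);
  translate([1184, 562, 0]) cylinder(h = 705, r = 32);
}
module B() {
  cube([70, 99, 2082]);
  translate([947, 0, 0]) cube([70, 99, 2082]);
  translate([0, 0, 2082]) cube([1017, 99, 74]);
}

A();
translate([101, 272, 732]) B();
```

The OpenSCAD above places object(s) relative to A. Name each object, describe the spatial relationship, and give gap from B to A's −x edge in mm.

The door frame's min-x is at 101; the table's min-x is 0; gap = 101 mm.

A is a table. B is a door frame. The door frame is on top of the table. The gap from the door frame to the table's −x edge is 101 mm.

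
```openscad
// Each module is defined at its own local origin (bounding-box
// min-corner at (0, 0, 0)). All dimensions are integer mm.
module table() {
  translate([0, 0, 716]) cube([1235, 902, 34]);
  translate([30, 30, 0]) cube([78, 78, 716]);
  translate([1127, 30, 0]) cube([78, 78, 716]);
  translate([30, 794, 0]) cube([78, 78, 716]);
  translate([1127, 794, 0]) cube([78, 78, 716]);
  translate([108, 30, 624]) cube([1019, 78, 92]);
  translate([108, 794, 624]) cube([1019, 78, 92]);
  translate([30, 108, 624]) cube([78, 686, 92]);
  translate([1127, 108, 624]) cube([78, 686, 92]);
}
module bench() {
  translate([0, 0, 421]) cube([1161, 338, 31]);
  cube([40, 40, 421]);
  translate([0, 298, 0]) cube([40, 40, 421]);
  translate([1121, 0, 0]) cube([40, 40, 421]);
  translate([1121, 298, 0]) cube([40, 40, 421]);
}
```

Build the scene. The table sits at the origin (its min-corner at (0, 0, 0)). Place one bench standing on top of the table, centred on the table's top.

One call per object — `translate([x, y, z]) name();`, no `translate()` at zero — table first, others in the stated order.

table();
translate([37, 282, 750]) bench();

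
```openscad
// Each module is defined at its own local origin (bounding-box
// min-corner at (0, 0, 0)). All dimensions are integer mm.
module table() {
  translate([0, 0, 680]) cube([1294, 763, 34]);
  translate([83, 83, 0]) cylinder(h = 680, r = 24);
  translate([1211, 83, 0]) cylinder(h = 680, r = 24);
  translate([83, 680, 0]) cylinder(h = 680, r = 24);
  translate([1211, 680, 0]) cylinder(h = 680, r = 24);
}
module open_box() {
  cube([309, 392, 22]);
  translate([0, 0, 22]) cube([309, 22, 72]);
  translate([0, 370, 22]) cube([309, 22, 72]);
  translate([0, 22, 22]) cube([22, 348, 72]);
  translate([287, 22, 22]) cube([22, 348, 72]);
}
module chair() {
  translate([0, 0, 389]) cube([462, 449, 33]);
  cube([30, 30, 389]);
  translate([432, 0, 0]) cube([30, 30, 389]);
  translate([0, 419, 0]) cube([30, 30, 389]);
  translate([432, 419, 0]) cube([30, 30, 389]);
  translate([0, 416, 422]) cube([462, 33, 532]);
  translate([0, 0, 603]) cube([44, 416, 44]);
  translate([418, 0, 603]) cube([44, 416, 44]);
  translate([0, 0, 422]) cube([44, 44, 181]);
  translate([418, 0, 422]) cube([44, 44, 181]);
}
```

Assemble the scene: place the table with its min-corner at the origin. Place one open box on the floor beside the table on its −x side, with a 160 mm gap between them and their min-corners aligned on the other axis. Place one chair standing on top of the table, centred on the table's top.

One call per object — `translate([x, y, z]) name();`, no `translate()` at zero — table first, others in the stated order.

table();
translate([-469, 0, 0]) open_box();
translate([416, 157, 714]) chair();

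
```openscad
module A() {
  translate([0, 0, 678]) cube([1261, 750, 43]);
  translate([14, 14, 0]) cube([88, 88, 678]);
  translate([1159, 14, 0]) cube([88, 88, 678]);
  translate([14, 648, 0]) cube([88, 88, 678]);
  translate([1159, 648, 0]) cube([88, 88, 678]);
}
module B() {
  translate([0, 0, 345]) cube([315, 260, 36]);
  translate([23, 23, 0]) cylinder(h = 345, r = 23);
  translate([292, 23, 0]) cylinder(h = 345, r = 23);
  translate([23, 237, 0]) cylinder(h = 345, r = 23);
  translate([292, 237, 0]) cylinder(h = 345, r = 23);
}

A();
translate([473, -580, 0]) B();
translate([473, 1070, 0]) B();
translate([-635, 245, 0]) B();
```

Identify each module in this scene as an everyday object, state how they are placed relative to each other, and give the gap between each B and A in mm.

A is a table. B is a stool. Three stools sit around the table at the −y, +y, −x sides. The gap between each stool and the table is 320 mm.

Each stool's nearest face is 320 mm from the table's bounding box.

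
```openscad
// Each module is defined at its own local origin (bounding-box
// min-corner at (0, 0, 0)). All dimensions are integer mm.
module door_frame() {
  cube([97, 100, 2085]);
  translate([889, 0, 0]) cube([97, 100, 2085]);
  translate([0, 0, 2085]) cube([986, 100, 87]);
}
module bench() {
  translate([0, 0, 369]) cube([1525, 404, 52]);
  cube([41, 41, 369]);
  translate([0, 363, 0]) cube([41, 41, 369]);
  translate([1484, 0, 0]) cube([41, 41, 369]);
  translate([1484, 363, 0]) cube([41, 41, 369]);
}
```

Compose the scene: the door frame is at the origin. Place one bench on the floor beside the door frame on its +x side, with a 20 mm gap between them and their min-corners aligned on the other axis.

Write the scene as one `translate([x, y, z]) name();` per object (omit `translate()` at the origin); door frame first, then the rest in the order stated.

door_frame();
translate([1006, 0, 0]) bench();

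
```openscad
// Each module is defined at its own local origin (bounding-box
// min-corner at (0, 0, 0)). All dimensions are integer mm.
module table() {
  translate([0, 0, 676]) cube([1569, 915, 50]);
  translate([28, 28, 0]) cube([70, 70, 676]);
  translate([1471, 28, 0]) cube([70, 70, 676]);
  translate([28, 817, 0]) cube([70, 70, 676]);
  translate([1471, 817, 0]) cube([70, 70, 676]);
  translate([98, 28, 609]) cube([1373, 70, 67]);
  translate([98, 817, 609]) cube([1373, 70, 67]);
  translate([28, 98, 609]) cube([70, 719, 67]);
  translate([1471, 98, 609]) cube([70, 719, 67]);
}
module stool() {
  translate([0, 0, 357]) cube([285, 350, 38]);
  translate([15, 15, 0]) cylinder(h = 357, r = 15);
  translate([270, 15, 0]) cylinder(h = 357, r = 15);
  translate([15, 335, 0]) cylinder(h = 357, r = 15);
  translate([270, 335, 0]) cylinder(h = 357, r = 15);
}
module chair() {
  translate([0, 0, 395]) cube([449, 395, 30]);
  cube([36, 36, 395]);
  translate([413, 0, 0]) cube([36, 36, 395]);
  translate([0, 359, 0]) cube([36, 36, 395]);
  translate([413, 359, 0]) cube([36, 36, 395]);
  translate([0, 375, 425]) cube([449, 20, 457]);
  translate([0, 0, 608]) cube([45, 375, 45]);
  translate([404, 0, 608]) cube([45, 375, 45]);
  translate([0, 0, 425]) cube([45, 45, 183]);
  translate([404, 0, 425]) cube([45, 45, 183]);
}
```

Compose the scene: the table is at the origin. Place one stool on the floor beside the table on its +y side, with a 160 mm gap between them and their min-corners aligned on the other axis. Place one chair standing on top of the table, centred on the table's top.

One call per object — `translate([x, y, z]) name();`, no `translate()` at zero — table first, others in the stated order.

table();
translate([0, 1075, 0]) stool();
translate([560, 260, 726]) chair();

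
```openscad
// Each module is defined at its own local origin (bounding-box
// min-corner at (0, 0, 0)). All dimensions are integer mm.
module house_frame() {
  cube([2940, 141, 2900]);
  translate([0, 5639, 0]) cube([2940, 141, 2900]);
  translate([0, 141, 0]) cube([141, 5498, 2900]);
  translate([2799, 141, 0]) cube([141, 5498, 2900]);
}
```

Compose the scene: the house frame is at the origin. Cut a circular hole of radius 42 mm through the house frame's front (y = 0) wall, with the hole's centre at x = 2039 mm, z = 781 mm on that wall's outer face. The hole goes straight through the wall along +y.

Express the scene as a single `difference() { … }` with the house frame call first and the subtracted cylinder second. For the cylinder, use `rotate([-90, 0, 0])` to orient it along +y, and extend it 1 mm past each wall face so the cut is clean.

difference() {
  house_frame();
  translate([2039, -1, 781]) rotate([-90, 0, 0]) cylinder(h = 143, r = 42);
}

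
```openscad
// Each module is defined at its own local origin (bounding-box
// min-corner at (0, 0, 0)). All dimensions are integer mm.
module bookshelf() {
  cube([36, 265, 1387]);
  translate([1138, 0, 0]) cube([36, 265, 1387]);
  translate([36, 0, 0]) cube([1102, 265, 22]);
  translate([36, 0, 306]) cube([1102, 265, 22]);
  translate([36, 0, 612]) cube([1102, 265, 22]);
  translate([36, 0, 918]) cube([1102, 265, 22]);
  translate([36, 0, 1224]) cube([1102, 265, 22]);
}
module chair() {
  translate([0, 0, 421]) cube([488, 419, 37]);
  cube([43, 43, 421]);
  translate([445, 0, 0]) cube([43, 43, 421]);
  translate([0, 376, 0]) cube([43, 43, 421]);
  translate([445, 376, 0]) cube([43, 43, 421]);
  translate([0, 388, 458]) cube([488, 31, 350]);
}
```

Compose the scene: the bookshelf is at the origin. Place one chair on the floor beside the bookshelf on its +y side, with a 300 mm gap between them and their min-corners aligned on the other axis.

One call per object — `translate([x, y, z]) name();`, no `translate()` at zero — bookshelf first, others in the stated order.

bookshelf();
translate([0, 565, 0]) chair();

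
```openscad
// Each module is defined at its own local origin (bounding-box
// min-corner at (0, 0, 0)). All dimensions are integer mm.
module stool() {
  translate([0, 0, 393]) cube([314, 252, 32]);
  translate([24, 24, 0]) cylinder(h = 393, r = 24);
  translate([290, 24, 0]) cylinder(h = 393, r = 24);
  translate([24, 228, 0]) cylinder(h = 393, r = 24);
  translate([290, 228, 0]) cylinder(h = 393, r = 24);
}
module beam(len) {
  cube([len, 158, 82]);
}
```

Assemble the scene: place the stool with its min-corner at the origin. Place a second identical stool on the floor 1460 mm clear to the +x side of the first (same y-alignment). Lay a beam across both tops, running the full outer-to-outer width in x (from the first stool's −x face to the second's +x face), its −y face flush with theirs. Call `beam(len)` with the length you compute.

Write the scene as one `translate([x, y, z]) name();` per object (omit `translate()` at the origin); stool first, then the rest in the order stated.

stool();
translate([1774, 0, 0]) stool();
translate([0, 0, 425]) beam(2088);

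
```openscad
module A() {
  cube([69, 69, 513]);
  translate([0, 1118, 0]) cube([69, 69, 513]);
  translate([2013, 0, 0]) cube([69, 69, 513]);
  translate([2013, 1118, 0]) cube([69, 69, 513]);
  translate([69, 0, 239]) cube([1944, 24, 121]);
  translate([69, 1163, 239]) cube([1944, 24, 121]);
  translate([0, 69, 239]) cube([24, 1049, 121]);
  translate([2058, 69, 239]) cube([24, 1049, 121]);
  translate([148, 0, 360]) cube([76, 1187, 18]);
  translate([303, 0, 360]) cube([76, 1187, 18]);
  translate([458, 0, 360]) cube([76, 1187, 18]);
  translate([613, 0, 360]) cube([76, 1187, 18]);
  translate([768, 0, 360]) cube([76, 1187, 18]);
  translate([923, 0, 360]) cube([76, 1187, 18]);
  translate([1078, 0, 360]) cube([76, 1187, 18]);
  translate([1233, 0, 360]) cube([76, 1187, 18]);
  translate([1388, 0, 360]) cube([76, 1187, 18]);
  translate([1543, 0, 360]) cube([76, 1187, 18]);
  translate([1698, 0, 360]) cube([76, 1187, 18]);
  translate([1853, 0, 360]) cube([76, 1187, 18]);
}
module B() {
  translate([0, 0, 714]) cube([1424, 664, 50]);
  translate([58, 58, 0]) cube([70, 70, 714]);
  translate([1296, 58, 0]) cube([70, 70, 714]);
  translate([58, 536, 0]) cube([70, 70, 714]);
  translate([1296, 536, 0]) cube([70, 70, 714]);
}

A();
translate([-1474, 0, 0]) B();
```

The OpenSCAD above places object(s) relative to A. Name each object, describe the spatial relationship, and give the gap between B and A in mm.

A is a bed frame. B is a table. The table is on the floor beside the bed frame on its −x side. The gap between the table and the bed frame is 50 mm.

The table's nearest face is 50 mm from the bed frame's −x face.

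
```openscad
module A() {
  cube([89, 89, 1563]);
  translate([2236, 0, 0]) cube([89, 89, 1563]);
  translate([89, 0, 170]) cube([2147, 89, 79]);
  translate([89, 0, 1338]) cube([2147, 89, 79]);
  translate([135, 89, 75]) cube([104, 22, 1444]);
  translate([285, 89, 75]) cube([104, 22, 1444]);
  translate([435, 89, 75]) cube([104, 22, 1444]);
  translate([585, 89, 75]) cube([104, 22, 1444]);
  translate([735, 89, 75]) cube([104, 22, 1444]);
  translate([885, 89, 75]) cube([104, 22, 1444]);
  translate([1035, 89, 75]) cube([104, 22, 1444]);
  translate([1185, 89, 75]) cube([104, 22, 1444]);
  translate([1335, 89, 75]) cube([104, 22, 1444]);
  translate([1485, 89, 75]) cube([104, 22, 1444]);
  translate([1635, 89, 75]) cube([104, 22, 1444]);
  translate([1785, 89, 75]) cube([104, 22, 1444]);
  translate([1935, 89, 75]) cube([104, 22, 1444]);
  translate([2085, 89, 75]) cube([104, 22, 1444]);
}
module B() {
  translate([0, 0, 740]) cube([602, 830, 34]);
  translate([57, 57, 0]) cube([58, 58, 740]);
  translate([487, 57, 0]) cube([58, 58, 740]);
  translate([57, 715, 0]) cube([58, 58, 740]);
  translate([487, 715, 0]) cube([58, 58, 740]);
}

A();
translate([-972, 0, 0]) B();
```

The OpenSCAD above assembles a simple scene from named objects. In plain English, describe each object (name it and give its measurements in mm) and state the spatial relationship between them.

A is a fence section. Two 89×89 mm posts, 1563 mm tall, stand on the floor with a clear span of 2147 mm between their inner faces. Two horizontal rails of 89×79 mm section span the gap between the posts with their undersides at z = 170 mm and z = 1338 mm, flush with the posts' −y face. 14 pickets, each 104 mm wide, 22 mm thick and 1444 mm tall, are fixed to the +y face of the rails with their bottoms at z = 75 mm, evenly spaced across the span with equal gaps (rounded down to the nearest mm) at the −x end and between each pair — any rounding remainder accumulates at the +x end.

B is a table with a 602×830 mm rectangular top, 34 mm thick, top surface at z = 774 mm, supported by four 58×58 mm square legs, each inset 57 mm from the nearest pair of top edges, running from the floor.

The table is on the floor beside the fence section on its −x side.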